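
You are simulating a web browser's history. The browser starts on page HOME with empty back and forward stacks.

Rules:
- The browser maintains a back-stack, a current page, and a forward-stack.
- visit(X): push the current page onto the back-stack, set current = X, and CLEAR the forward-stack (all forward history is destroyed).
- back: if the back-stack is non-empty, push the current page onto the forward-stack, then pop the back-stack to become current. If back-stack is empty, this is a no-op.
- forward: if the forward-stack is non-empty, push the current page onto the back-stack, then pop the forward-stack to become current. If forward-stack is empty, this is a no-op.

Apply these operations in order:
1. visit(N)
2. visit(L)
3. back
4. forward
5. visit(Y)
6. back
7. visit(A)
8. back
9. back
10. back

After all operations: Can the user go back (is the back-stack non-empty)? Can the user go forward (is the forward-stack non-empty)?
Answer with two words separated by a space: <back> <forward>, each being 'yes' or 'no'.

Answer: no yes

Derivation:
After 1 (visit(N)): cur=N back=1 fwd=0
After 2 (visit(L)): cur=L back=2 fwd=0
After 3 (back): cur=N back=1 fwd=1
After 4 (forward): cur=L back=2 fwd=0
After 5 (visit(Y)): cur=Y back=3 fwd=0
After 6 (back): cur=L back=2 fwd=1
After 7 (visit(A)): cur=A back=3 fwd=0
After 8 (back): cur=L back=2 fwd=1
After 9 (back): cur=N back=1 fwd=2
After 10 (back): cur=HOME back=0 fwd=3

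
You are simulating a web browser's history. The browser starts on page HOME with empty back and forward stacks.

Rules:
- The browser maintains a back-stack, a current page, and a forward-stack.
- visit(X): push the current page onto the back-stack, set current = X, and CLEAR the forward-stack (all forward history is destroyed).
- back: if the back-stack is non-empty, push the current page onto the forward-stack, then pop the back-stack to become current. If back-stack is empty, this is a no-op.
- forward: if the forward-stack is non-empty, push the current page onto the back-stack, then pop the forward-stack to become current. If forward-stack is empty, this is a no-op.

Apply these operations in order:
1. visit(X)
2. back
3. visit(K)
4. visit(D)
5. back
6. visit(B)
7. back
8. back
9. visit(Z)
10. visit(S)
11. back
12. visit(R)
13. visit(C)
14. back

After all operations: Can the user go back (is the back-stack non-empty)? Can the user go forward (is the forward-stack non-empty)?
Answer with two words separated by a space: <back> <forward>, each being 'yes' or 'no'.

Answer: yes yes

Derivation:
After 1 (visit(X)): cur=X back=1 fwd=0
After 2 (back): cur=HOME back=0 fwd=1
After 3 (visit(K)): cur=K back=1 fwd=0
After 4 (visit(D)): cur=D back=2 fwd=0
After 5 (back): cur=K back=1 fwd=1
After 6 (visit(B)): cur=B back=2 fwd=0
After 7 (back): cur=K back=1 fwd=1
After 8 (back): cur=HOME back=0 fwd=2
After 9 (visit(Z)): cur=Z back=1 fwd=0
After 10 (visit(S)): cur=S back=2 fwd=0
After 11 (back): cur=Z back=1 fwd=1
After 12 (visit(R)): cur=R back=2 fwd=0
After 13 (visit(C)): cur=C back=3 fwd=0
After 14 (back): cur=R back=2 fwd=1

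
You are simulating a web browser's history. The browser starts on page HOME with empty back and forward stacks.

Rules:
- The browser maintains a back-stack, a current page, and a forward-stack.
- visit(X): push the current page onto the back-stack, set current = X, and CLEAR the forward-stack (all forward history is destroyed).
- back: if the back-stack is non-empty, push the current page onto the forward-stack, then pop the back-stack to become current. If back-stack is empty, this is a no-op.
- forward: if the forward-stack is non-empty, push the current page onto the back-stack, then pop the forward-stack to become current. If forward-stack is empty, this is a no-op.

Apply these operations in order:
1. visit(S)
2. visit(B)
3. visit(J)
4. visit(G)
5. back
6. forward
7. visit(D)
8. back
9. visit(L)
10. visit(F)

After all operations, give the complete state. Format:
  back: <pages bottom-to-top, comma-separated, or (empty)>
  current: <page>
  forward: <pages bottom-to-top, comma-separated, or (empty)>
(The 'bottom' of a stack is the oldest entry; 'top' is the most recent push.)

After 1 (visit(S)): cur=S back=1 fwd=0
After 2 (visit(B)): cur=B back=2 fwd=0
After 3 (visit(J)): cur=J back=3 fwd=0
After 4 (visit(G)): cur=G back=4 fwd=0
After 5 (back): cur=J back=3 fwd=1
After 6 (forward): cur=G back=4 fwd=0
After 7 (visit(D)): cur=D back=5 fwd=0
After 8 (back): cur=G back=4 fwd=1
After 9 (visit(L)): cur=L back=5 fwd=0
After 10 (visit(F)): cur=F back=6 fwd=0

Answer: back: HOME,S,B,J,G,L
current: F
forward: (empty)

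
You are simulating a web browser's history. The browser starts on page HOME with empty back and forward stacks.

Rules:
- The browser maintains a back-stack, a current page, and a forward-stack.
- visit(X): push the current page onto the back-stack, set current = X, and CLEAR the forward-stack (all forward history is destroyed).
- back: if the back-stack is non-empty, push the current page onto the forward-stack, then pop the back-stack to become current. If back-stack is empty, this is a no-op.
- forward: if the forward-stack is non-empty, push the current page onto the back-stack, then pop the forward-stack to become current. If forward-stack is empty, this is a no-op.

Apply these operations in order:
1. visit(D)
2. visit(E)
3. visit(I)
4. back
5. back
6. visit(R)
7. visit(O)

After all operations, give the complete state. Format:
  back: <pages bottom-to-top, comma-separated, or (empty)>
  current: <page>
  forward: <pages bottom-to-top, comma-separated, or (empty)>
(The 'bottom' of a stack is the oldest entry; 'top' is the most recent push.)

After 1 (visit(D)): cur=D back=1 fwd=0
After 2 (visit(E)): cur=E back=2 fwd=0
After 3 (visit(I)): cur=I back=3 fwd=0
After 4 (back): cur=E back=2 fwd=1
After 5 (back): cur=D back=1 fwd=2
After 6 (visit(R)): cur=R back=2 fwd=0
After 7 (visit(O)): cur=O back=3 fwd=0

Answer: back: HOME,D,R
current: O
forward: (empty)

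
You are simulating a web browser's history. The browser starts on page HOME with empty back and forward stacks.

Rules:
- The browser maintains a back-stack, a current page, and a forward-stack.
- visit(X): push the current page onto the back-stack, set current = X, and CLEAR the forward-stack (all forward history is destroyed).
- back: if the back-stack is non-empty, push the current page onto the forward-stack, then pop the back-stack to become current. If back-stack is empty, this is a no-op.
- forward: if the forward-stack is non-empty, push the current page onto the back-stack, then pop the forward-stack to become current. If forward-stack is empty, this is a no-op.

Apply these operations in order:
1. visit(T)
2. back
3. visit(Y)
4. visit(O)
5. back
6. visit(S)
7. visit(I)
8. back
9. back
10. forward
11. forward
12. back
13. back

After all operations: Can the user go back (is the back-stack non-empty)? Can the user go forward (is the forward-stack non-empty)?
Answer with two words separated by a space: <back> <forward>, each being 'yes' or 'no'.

After 1 (visit(T)): cur=T back=1 fwd=0
After 2 (back): cur=HOME back=0 fwd=1
After 3 (visit(Y)): cur=Y back=1 fwd=0
After 4 (visit(O)): cur=O back=2 fwd=0
After 5 (back): cur=Y back=1 fwd=1
After 6 (visit(S)): cur=S back=2 fwd=0
After 7 (visit(I)): cur=I back=3 fwd=0
After 8 (back): cur=S back=2 fwd=1
After 9 (back): cur=Y back=1 fwd=2
After 10 (forward): cur=S back=2 fwd=1
After 11 (forward): cur=I back=3 fwd=0
After 12 (back): cur=S back=2 fwd=1
After 13 (back): cur=Y back=1 fwd=2

Answer: yes yes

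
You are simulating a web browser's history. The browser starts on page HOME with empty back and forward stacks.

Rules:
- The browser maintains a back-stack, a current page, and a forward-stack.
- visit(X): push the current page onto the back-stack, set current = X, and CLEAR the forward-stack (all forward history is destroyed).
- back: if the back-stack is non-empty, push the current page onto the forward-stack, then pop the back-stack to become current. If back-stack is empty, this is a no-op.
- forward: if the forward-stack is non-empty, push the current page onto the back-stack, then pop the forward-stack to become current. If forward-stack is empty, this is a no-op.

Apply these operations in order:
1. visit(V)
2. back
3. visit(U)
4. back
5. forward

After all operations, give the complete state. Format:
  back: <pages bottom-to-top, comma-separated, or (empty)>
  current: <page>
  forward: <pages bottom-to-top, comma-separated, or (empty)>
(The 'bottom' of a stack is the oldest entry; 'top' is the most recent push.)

Answer: back: HOME
current: U
forward: (empty)

Derivation:
After 1 (visit(V)): cur=V back=1 fwd=0
After 2 (back): cur=HOME back=0 fwd=1
After 3 (visit(U)): cur=U back=1 fwd=0
After 4 (back): cur=HOME back=0 fwd=1
After 5 (forward): cur=U back=1 fwd=0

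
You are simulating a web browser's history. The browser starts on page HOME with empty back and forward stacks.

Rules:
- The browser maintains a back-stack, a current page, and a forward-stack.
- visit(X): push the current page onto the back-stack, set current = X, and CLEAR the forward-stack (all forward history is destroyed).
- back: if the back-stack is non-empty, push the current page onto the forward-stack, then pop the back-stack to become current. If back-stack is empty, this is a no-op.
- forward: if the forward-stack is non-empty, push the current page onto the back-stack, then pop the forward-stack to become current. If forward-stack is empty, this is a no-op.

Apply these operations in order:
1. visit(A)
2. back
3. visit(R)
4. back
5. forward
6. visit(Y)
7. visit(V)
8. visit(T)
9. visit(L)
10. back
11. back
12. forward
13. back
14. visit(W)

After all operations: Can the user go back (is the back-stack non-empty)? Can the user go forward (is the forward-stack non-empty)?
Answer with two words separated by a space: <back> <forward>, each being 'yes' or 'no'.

Answer: yes no

Derivation:
After 1 (visit(A)): cur=A back=1 fwd=0
After 2 (back): cur=HOME back=0 fwd=1
After 3 (visit(R)): cur=R back=1 fwd=0
After 4 (back): cur=HOME back=0 fwd=1
After 5 (forward): cur=R back=1 fwd=0
After 6 (visit(Y)): cur=Y back=2 fwd=0
After 7 (visit(V)): cur=V back=3 fwd=0
After 8 (visit(T)): cur=T back=4 fwd=0
After 9 (visit(L)): cur=L back=5 fwd=0
After 10 (back): cur=T back=4 fwd=1
After 11 (back): cur=V back=3 fwd=2
After 12 (forward): cur=T back=4 fwd=1
After 13 (back): cur=V back=3 fwd=2
After 14 (visit(W)): cur=W back=4 fwd=0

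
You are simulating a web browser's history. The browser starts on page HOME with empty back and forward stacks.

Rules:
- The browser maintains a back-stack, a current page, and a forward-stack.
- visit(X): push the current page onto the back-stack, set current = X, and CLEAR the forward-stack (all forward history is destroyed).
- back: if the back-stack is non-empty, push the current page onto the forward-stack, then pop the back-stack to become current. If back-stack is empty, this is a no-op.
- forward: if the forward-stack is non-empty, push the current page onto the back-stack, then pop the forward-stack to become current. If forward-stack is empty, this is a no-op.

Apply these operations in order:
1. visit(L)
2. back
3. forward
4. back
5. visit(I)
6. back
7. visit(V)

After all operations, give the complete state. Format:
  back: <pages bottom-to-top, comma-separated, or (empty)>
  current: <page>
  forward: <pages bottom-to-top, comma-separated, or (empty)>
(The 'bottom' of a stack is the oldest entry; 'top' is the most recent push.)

Answer: back: HOME
current: V
forward: (empty)

Derivation:
After 1 (visit(L)): cur=L back=1 fwd=0
After 2 (back): cur=HOME back=0 fwd=1
After 3 (forward): cur=L back=1 fwd=0
After 4 (back): cur=HOME back=0 fwd=1
After 5 (visit(I)): cur=I back=1 fwd=0
After 6 (back): cur=HOME back=0 fwd=1
After 7 (visit(V)): cur=V back=1 fwd=0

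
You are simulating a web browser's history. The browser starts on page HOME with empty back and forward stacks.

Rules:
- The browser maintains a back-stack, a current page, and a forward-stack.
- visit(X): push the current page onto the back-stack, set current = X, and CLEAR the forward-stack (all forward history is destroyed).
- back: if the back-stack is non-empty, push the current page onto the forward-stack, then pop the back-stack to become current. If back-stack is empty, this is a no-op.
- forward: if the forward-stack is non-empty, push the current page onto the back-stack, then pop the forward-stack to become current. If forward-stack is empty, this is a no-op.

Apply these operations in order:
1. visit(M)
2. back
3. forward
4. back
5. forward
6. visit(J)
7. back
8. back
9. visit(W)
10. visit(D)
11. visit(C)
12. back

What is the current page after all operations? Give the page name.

Answer: D

Derivation:
After 1 (visit(M)): cur=M back=1 fwd=0
After 2 (back): cur=HOME back=0 fwd=1
After 3 (forward): cur=M back=1 fwd=0
After 4 (back): cur=HOME back=0 fwd=1
After 5 (forward): cur=M back=1 fwd=0
After 6 (visit(J)): cur=J back=2 fwd=0
After 7 (back): cur=M back=1 fwd=1
After 8 (back): cur=HOME back=0 fwd=2
After 9 (visit(W)): cur=W back=1 fwd=0
After 10 (visit(D)): cur=D back=2 fwd=0
After 11 (visit(C)): cur=C back=3 fwd=0
After 12 (back): cur=D back=2 fwd=1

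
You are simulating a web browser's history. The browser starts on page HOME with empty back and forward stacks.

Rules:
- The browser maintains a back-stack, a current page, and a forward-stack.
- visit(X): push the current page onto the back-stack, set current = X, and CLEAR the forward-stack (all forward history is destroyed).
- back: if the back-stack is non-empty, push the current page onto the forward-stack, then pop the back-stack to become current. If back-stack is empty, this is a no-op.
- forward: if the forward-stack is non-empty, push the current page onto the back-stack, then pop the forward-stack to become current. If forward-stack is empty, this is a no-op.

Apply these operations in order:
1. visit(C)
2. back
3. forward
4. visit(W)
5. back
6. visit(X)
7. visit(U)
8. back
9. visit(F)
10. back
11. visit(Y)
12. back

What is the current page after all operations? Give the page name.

After 1 (visit(C)): cur=C back=1 fwd=0
After 2 (back): cur=HOME back=0 fwd=1
After 3 (forward): cur=C back=1 fwd=0
After 4 (visit(W)): cur=W back=2 fwd=0
After 5 (back): cur=C back=1 fwd=1
After 6 (visit(X)): cur=X back=2 fwd=0
After 7 (visit(U)): cur=U back=3 fwd=0
After 8 (back): cur=X back=2 fwd=1
After 9 (visit(F)): cur=F back=3 fwd=0
After 10 (back): cur=X back=2 fwd=1
After 11 (visit(Y)): cur=Y back=3 fwd=0
After 12 (back): cur=X back=2 fwd=1

Answer: X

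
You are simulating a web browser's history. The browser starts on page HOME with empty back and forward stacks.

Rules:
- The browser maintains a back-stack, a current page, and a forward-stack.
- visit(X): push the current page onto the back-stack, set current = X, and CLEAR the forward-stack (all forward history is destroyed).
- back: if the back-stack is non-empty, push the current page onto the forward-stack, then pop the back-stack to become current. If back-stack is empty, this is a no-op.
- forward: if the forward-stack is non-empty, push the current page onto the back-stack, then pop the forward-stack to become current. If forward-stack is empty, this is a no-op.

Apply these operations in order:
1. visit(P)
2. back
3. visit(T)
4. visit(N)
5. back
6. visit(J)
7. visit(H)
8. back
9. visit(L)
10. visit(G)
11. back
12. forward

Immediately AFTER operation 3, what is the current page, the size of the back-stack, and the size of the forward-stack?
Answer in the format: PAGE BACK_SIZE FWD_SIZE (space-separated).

After 1 (visit(P)): cur=P back=1 fwd=0
After 2 (back): cur=HOME back=0 fwd=1
After 3 (visit(T)): cur=T back=1 fwd=0

T 1 0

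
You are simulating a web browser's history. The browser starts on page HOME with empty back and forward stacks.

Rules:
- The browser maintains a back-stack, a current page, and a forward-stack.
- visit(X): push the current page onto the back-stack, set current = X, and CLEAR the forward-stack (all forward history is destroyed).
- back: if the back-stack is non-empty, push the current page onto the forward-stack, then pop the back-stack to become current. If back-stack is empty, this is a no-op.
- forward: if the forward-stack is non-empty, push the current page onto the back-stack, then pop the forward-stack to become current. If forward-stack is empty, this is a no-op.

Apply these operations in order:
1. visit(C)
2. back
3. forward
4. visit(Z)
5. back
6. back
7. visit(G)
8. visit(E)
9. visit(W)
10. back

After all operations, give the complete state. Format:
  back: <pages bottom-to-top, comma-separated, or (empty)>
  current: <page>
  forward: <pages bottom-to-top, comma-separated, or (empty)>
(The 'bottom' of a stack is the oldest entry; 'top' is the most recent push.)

Answer: back: HOME,G
current: E
forward: W

Derivation:
After 1 (visit(C)): cur=C back=1 fwd=0
After 2 (back): cur=HOME back=0 fwd=1
After 3 (forward): cur=C back=1 fwd=0
After 4 (visit(Z)): cur=Z back=2 fwd=0
After 5 (back): cur=C back=1 fwd=1
After 6 (back): cur=HOME back=0 fwd=2
After 7 (visit(G)): cur=G back=1 fwd=0
After 8 (visit(E)): cur=E back=2 fwd=0
After 9 (visit(W)): cur=W back=3 fwd=0
After 10 (back): cur=E back=2 fwd=1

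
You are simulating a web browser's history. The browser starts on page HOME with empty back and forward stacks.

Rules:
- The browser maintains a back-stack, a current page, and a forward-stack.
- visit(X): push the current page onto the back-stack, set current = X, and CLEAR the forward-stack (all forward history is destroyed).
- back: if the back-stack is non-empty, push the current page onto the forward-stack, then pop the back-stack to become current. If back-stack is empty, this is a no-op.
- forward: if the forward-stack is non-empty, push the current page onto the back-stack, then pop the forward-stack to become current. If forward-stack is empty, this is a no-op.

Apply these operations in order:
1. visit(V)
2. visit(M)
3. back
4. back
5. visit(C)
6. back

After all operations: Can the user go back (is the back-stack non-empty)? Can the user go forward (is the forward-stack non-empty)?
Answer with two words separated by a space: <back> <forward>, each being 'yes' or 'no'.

Answer: no yes

Derivation:
After 1 (visit(V)): cur=V back=1 fwd=0
After 2 (visit(M)): cur=M back=2 fwd=0
After 3 (back): cur=V back=1 fwd=1
After 4 (back): cur=HOME back=0 fwd=2
After 5 (visit(C)): cur=C back=1 fwd=0
After 6 (back): cur=HOME back=0 fwd=1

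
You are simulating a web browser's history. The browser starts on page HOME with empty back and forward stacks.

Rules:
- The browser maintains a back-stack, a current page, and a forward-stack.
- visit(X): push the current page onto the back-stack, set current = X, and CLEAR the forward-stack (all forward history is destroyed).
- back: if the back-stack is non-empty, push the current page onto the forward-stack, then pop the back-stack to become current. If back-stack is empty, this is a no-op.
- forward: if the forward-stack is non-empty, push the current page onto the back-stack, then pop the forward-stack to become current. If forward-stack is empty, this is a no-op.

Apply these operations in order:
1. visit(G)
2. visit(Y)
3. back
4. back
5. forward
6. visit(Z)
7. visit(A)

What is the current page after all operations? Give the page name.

Answer: A

Derivation:
After 1 (visit(G)): cur=G back=1 fwd=0
After 2 (visit(Y)): cur=Y back=2 fwd=0
After 3 (back): cur=G back=1 fwd=1
After 4 (back): cur=HOME back=0 fwd=2
After 5 (forward): cur=G back=1 fwd=1
After 6 (visit(Z)): cur=Z back=2 fwd=0
After 7 (visit(A)): cur=A back=3 fwd=0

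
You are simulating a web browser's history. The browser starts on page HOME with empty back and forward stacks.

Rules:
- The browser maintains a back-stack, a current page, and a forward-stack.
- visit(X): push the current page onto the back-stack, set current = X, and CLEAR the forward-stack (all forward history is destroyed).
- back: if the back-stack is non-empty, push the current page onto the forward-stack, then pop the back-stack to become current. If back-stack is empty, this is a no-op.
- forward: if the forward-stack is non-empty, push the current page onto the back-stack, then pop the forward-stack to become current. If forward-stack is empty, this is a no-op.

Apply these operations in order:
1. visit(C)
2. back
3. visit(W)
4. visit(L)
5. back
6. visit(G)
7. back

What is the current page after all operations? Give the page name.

After 1 (visit(C)): cur=C back=1 fwd=0
After 2 (back): cur=HOME back=0 fwd=1
After 3 (visit(W)): cur=W back=1 fwd=0
After 4 (visit(L)): cur=L back=2 fwd=0
After 5 (back): cur=W back=1 fwd=1
After 6 (visit(G)): cur=G back=2 fwd=0
After 7 (back): cur=W back=1 fwd=1

Answer: W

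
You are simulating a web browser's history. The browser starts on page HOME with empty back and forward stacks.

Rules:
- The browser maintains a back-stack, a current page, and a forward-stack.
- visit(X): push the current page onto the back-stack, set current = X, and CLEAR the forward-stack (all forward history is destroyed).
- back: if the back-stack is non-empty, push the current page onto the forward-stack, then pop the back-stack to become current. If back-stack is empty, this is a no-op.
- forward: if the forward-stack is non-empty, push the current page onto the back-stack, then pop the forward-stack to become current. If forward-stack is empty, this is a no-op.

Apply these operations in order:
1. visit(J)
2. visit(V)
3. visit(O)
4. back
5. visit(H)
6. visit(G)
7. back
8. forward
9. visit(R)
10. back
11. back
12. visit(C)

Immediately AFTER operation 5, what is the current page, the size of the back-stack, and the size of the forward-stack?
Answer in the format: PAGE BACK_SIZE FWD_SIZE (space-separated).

After 1 (visit(J)): cur=J back=1 fwd=0
After 2 (visit(V)): cur=V back=2 fwd=0
After 3 (visit(O)): cur=O back=3 fwd=0
After 4 (back): cur=V back=2 fwd=1
After 5 (visit(H)): cur=H back=3 fwd=0

H 3 0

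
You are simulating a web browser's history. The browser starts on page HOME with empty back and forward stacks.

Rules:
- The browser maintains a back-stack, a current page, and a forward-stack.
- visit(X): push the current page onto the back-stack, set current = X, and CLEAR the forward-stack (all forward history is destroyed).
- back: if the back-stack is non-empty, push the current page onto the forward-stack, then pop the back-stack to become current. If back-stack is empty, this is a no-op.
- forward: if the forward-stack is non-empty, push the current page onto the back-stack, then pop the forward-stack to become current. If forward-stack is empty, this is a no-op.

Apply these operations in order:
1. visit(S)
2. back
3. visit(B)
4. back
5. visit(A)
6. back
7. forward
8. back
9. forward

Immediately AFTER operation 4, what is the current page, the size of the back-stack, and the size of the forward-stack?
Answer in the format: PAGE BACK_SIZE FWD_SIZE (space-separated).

After 1 (visit(S)): cur=S back=1 fwd=0
After 2 (back): cur=HOME back=0 fwd=1
After 3 (visit(B)): cur=B back=1 fwd=0
After 4 (back): cur=HOME back=0 fwd=1

HOME 0 1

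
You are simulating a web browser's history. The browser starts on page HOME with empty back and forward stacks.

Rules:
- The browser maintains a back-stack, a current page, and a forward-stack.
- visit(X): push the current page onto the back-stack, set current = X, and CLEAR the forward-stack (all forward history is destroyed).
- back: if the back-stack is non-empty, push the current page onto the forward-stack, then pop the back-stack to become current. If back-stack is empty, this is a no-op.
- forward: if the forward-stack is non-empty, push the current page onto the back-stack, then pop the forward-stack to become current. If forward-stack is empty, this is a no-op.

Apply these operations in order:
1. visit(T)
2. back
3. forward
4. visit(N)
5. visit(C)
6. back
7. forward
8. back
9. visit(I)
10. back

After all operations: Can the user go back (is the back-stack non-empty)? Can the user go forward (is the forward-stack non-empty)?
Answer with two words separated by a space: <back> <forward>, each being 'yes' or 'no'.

Answer: yes yes

Derivation:
After 1 (visit(T)): cur=T back=1 fwd=0
After 2 (back): cur=HOME back=0 fwd=1
After 3 (forward): cur=T back=1 fwd=0
After 4 (visit(N)): cur=N back=2 fwd=0
After 5 (visit(C)): cur=C back=3 fwd=0
After 6 (back): cur=N back=2 fwd=1
After 7 (forward): cur=C back=3 fwd=0
After 8 (back): cur=N back=2 fwd=1
After 9 (visit(I)): cur=I back=3 fwd=0
After 10 (back): cur=N back=2 fwd=1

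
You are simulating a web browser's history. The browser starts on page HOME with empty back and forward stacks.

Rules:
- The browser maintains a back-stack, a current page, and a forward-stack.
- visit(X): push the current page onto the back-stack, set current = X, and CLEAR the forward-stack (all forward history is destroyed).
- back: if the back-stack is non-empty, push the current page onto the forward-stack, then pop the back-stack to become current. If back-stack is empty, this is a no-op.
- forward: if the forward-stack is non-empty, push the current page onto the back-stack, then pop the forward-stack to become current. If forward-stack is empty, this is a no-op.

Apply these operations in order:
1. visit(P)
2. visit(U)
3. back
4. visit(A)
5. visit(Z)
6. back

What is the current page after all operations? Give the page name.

Answer: A

Derivation:
After 1 (visit(P)): cur=P back=1 fwd=0
After 2 (visit(U)): cur=U back=2 fwd=0
After 3 (back): cur=P back=1 fwd=1
After 4 (visit(A)): cur=A back=2 fwd=0
After 5 (visit(Z)): cur=Z back=3 fwd=0
After 6 (back): cur=A back=2 fwd=1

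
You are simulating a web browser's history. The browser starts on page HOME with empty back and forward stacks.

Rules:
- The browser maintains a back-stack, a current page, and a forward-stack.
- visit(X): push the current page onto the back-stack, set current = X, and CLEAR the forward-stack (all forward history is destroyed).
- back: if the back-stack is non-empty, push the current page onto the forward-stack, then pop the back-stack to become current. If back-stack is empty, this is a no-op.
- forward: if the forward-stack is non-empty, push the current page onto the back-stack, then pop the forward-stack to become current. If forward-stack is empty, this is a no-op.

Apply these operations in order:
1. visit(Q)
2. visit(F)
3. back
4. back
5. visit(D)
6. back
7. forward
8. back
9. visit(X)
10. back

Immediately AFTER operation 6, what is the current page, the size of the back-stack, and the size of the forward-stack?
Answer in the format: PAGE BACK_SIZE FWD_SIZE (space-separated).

After 1 (visit(Q)): cur=Q back=1 fwd=0
After 2 (visit(F)): cur=F back=2 fwd=0
After 3 (back): cur=Q back=1 fwd=1
After 4 (back): cur=HOME back=0 fwd=2
After 5 (visit(D)): cur=D back=1 fwd=0
After 6 (back): cur=HOME back=0 fwd=1

HOME 0 1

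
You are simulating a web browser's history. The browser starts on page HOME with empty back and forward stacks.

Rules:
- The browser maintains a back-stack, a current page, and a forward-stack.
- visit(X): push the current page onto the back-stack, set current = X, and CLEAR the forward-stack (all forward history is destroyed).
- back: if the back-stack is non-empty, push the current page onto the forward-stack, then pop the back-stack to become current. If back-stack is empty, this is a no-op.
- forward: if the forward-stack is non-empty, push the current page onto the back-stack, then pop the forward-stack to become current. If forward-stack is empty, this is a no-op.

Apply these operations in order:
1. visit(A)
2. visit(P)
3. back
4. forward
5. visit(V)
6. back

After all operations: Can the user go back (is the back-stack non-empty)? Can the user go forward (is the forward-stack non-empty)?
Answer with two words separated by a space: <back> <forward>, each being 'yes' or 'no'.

After 1 (visit(A)): cur=A back=1 fwd=0
After 2 (visit(P)): cur=P back=2 fwd=0
After 3 (back): cur=A back=1 fwd=1
After 4 (forward): cur=P back=2 fwd=0
After 5 (visit(V)): cur=V back=3 fwd=0
After 6 (back): cur=P back=2 fwd=1

Answer: yes yes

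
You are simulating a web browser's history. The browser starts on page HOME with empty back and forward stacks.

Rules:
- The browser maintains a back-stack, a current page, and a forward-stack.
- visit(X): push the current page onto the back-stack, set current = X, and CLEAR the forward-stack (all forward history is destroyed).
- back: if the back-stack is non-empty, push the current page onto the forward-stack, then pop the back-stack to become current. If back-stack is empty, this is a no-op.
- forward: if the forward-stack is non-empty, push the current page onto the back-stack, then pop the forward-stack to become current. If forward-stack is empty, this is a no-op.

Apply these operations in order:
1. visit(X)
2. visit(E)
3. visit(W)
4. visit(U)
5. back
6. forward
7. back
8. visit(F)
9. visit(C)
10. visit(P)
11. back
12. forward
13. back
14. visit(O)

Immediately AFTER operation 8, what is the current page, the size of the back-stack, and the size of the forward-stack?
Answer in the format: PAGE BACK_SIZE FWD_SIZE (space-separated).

After 1 (visit(X)): cur=X back=1 fwd=0
After 2 (visit(E)): cur=E back=2 fwd=0
After 3 (visit(W)): cur=W back=3 fwd=0
After 4 (visit(U)): cur=U back=4 fwd=0
After 5 (back): cur=W back=3 fwd=1
After 6 (forward): cur=U back=4 fwd=0
After 7 (back): cur=W back=3 fwd=1
After 8 (visit(F)): cur=F back=4 fwd=0

F 4 0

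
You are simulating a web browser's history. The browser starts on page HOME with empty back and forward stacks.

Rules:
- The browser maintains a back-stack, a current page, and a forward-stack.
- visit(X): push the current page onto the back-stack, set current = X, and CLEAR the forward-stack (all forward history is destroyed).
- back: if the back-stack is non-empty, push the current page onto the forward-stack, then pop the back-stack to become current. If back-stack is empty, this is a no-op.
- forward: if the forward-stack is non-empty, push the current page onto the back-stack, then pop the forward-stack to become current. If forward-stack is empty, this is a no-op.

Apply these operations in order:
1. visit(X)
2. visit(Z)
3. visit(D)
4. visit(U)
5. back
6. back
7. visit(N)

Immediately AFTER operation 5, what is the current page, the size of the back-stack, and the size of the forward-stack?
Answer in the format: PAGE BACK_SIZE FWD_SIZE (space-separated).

After 1 (visit(X)): cur=X back=1 fwd=0
After 2 (visit(Z)): cur=Z back=2 fwd=0
After 3 (visit(D)): cur=D back=3 fwd=0
After 4 (visit(U)): cur=U back=4 fwd=0
After 5 (back): cur=D back=3 fwd=1

D 3 1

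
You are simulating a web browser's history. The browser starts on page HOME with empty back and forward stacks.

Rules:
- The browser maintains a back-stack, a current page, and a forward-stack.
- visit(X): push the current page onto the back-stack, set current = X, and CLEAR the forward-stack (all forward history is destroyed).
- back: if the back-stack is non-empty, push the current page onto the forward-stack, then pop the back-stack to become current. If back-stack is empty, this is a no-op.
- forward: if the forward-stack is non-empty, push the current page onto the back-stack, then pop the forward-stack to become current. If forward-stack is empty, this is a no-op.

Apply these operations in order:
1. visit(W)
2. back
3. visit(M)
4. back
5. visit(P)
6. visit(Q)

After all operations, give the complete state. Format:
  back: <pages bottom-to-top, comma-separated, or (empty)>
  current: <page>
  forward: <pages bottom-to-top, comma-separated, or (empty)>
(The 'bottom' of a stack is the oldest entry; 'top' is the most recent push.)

After 1 (visit(W)): cur=W back=1 fwd=0
After 2 (back): cur=HOME back=0 fwd=1
After 3 (visit(M)): cur=M back=1 fwd=0
After 4 (back): cur=HOME back=0 fwd=1
After 5 (visit(P)): cur=P back=1 fwd=0
After 6 (visit(Q)): cur=Q back=2 fwd=0

Answer: back: HOME,P
current: Q
forward: (empty)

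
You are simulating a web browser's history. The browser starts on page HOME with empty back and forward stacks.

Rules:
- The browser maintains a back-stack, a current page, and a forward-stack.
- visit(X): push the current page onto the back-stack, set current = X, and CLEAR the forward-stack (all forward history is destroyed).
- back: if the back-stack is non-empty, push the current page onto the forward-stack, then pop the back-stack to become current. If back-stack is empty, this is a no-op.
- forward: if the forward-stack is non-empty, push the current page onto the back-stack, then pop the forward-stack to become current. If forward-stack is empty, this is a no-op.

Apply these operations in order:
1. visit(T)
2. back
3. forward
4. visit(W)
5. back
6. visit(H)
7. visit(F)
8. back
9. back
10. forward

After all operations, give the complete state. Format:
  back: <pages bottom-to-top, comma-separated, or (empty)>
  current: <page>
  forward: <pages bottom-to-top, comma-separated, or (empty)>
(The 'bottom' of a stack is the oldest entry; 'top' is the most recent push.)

After 1 (visit(T)): cur=T back=1 fwd=0
After 2 (back): cur=HOME back=0 fwd=1
After 3 (forward): cur=T back=1 fwd=0
After 4 (visit(W)): cur=W back=2 fwd=0
After 5 (back): cur=T back=1 fwd=1
After 6 (visit(H)): cur=H back=2 fwd=0
After 7 (visit(F)): cur=F back=3 fwd=0
After 8 (back): cur=H back=2 fwd=1
After 9 (back): cur=T back=1 fwd=2
After 10 (forward): cur=H back=2 fwd=1

Answer: back: HOME,T
current: H
forward: F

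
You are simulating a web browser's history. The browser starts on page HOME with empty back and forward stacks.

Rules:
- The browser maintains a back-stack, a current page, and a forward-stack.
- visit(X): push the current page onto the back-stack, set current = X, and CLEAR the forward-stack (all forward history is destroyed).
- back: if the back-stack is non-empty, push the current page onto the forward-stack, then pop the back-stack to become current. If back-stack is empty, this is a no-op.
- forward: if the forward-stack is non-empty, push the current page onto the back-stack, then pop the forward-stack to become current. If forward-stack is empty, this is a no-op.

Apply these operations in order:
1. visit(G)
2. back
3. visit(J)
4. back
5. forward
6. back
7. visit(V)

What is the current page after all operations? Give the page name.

After 1 (visit(G)): cur=G back=1 fwd=0
After 2 (back): cur=HOME back=0 fwd=1
After 3 (visit(J)): cur=J back=1 fwd=0
After 4 (back): cur=HOME back=0 fwd=1
After 5 (forward): cur=J back=1 fwd=0
After 6 (back): cur=HOME back=0 fwd=1
After 7 (visit(V)): cur=V back=1 fwd=0

Answer: V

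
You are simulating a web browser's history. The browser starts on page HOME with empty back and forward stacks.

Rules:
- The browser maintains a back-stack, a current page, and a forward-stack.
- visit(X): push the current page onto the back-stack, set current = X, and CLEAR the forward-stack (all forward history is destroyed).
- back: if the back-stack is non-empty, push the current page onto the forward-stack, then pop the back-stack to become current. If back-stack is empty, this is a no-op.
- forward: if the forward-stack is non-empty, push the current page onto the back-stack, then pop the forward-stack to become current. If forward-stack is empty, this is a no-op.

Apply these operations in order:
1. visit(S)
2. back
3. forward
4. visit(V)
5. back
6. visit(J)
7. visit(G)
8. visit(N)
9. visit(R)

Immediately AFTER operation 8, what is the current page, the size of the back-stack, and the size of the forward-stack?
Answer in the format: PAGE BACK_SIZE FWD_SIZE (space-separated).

After 1 (visit(S)): cur=S back=1 fwd=0
After 2 (back): cur=HOME back=0 fwd=1
After 3 (forward): cur=S back=1 fwd=0
After 4 (visit(V)): cur=V back=2 fwd=0
After 5 (back): cur=S back=1 fwd=1
After 6 (visit(J)): cur=J back=2 fwd=0
After 7 (visit(G)): cur=G back=3 fwd=0
After 8 (visit(N)): cur=N back=4 fwd=0

N 4 0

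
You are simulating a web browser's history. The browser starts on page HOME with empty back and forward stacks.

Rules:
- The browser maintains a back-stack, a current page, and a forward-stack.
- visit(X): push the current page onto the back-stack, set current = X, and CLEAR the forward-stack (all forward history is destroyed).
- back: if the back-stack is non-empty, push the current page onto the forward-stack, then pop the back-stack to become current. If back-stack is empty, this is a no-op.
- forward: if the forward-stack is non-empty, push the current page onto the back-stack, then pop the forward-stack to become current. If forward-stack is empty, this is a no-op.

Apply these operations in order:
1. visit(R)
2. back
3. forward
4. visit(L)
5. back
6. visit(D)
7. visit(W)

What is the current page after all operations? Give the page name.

After 1 (visit(R)): cur=R back=1 fwd=0
After 2 (back): cur=HOME back=0 fwd=1
After 3 (forward): cur=R back=1 fwd=0
After 4 (visit(L)): cur=L back=2 fwd=0
After 5 (back): cur=R back=1 fwd=1
After 6 (visit(D)): cur=D back=2 fwd=0
After 7 (visit(W)): cur=W back=3 fwd=0

Answer: W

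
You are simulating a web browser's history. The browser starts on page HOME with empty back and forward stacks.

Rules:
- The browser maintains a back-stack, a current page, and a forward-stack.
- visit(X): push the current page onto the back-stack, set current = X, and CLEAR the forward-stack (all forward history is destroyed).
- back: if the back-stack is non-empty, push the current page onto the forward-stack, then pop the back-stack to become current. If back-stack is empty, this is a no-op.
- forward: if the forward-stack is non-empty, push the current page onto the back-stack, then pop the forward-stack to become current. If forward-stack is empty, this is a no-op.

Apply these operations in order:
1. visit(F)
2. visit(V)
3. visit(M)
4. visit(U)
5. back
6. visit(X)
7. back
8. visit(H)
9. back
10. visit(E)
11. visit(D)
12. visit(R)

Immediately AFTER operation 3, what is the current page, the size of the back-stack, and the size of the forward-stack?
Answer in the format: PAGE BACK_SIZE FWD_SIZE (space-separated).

After 1 (visit(F)): cur=F back=1 fwd=0
After 2 (visit(V)): cur=V back=2 fwd=0
After 3 (visit(M)): cur=M back=3 fwd=0

M 3 0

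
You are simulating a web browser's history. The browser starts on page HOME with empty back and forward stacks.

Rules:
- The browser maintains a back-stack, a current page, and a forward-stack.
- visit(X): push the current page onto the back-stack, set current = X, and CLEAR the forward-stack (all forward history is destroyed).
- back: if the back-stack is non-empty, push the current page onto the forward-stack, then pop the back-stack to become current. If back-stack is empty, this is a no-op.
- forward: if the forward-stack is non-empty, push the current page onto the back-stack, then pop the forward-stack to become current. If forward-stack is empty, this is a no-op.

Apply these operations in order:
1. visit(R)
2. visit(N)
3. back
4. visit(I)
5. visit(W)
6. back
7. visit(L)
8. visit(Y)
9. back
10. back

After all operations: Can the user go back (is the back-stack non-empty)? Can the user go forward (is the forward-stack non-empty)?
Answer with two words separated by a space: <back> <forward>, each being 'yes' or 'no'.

Answer: yes yes

Derivation:
After 1 (visit(R)): cur=R back=1 fwd=0
After 2 (visit(N)): cur=N back=2 fwd=0
After 3 (back): cur=R back=1 fwd=1
After 4 (visit(I)): cur=I back=2 fwd=0
After 5 (visit(W)): cur=W back=3 fwd=0
After 6 (back): cur=I back=2 fwd=1
After 7 (visit(L)): cur=L back=3 fwd=0
After 8 (visit(Y)): cur=Y back=4 fwd=0
After 9 (back): cur=L back=3 fwd=1
After 10 (back): cur=I back=2 fwd=2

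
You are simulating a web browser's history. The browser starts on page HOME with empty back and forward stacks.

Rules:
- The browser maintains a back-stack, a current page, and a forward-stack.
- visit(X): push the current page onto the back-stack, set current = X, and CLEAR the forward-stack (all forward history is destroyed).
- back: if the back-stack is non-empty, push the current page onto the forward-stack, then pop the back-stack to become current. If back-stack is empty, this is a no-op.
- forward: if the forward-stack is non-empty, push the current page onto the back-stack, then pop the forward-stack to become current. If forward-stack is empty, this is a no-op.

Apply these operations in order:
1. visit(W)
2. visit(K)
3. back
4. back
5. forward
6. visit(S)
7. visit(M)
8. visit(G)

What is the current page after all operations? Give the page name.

After 1 (visit(W)): cur=W back=1 fwd=0
After 2 (visit(K)): cur=K back=2 fwd=0
After 3 (back): cur=W back=1 fwd=1
After 4 (back): cur=HOME back=0 fwd=2
After 5 (forward): cur=W back=1 fwd=1
After 6 (visit(S)): cur=S back=2 fwd=0
After 7 (visit(M)): cur=M back=3 fwd=0
After 8 (visit(G)): cur=G back=4 fwd=0

Answer: G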